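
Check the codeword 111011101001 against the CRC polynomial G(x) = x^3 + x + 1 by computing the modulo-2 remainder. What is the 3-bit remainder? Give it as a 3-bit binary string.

Modulo-2 division of 111011101001 by 1011:
  pos 0: 1110 XOR 1011 = 0101
  pos 1: 1011 XOR 1011 = 0000
  pos 5: 1101 XOR 1011 = 0110
  pos 6: 1100 XOR 1011 = 0111
  pos 7: 1110 XOR 1011 = 0101
  pos 8: 1011 XOR 1011 = 0000
Remainder = 000 (zero — the frame passes the CRC check).

000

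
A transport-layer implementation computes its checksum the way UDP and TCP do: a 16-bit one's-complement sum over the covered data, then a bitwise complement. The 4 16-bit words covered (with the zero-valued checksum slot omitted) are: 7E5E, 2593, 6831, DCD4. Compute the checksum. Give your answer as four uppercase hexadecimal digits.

1708

One's-complement addition (fold any carry out of bit 15 back into bit 0):
  0x7E5E + 0x2593 = 0x0A3F1
  0xA3F1 + 0x6831 = 0x10C22 → wrap carry → 0x0C23
  0x0C23 + 0xDCD4 = 0x0E8F7
One's-complement sum = 0xE8F7.
Checksum = ~0xE8F7 & 0xFFFF = 0x1708.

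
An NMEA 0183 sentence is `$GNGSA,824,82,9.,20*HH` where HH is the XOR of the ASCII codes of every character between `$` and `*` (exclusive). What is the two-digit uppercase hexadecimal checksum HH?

7D

XOR the ASCII codes of the payload characters:
  'G' = 0x47 → acc = 0x47
  'N' = 0x4E → acc = 0x09
  'G' = 0x47 → acc = 0x4E
  'S' = 0x53 → acc = 0x1D
  'A' = 0x41 → acc = 0x5C
  ',' = 0x2C → acc = 0x70
  '8' = 0x38 → acc = 0x48
  '2' = 0x32 → acc = 0x7A
  '4' = 0x34 → acc = 0x4E
  ',' = 0x2C → acc = 0x62
  '8' = 0x38 → acc = 0x5A
  '2' = 0x32 → acc = 0x68
  ',' = 0x2C → acc = 0x44
  '9' = 0x39 → acc = 0x7D
  '.' = 0x2E → acc = 0x53
  ',' = 0x2C → acc = 0x7F
  '2' = 0x32 → acc = 0x4D
  '0' = 0x30 → acc = 0x7D
Checksum = 0x7D.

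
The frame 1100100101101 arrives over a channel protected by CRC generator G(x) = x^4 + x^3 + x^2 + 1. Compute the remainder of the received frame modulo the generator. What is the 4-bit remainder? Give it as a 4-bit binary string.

0010

Modulo-2 division of 1100100101101 by 11101:
  pos 0: 11001 XOR 11101 = 00100
  pos 2: 10000 XOR 11101 = 01101
  pos 3: 11011 XOR 11101 = 00110
  pos 5: 11001 XOR 11101 = 00100
  pos 7: 10010 XOR 11101 = 01111
  pos 8: 11111 XOR 11101 = 00010
Remainder = 0010 (nonzero — an error is detected).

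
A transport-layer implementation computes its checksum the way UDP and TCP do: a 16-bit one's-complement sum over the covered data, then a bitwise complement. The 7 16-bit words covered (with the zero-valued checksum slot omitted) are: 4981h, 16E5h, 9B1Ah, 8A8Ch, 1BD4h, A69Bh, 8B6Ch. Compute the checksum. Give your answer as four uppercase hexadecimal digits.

2C16

One's-complement addition (fold any carry out of bit 15 back into bit 0):
  0x4981 + 0x16E5 = 0x06066
  0x6066 + 0x9B1A = 0x0FB80
  0xFB80 + 0x8A8C = 0x1860C → wrap carry → 0x860D
  0x860D + 0x1BD4 = 0x0A1E1
  0xA1E1 + 0xA69B = 0x1487C → wrap carry → 0x487D
  0x487D + 0x8B6C = 0x0D3E9
One's-complement sum = 0xD3E9.
Checksum = ~0xD3E9 & 0xFFFF = 0x2C16.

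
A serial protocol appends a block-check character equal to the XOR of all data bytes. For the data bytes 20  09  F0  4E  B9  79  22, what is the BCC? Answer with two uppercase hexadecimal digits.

75

XOR the bytes together:
  start with 0x20
  0x20 ⊕ 0x09 = 0x29
  0x29 ⊕ 0xF0 = 0xD9
  0xD9 ⊕ 0x4E = 0x97
  0x97 ⊕ 0xB9 = 0x2E
  0x2E ⊕ 0x79 = 0x57
  0x57 ⊕ 0x22 = 0x75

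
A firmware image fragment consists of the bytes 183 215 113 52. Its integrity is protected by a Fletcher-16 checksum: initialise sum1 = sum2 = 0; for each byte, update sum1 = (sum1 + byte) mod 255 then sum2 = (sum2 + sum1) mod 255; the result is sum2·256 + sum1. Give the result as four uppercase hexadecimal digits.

7D35

Running sums (mod 255):
  after byte 0 (183): sum1=183, sum2=183
  after byte 1 (215): sum1=143, sum2=71
  after byte 2 (113): sum1=1, sum2=72
  after byte 3 (52): sum1=53, sum2=125
Checksum = sum2·256 + sum1 = 125·256 + 53 = 32053 = 0x7D35.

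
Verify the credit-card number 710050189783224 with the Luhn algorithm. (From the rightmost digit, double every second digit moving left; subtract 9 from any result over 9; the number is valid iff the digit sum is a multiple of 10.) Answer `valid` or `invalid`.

valid

From the right, keep odd positions and double even positions (subtract 9 from any doubled value over 9):
  doubled (positions 2,4,...): 4 6 5 7 0 0 2 → sum 24
  kept (positions 1,3,...): 4 2 8 9 1 5 0 7 → sum 36
Total = 60.
60 mod 10 = 0, so the number is valid.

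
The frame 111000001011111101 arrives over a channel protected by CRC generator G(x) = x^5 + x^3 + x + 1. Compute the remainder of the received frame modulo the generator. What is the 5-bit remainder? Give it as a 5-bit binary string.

11100

Modulo-2 division of 111000001011111101 by 101011:
  pos 0: 111000 XOR 101011 = 010011
  pos 1: 100110 XOR 101011 = 001101
  pos 3: 110101 XOR 101011 = 011110
  pos 4: 111100 XOR 101011 = 010111
  pos 5: 101111 XOR 101011 = 000100
  pos 8: 100111 XOR 101011 = 001100
  pos 10: 110011 XOR 101011 = 011000
  pos 11: 110000 XOR 101011 = 011011
  pos 12: 110111 XOR 101011 = 011100
Remainder = 11100 (nonzero — an error is detected).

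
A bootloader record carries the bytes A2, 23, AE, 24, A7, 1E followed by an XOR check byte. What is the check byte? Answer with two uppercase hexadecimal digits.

XOR the bytes together:
  start with 0xA2
  0xA2 ⊕ 0x23 = 0x81
  0x81 ⊕ 0xAE = 0x2F
  0x2F ⊕ 0x24 = 0x0B
  0x0B ⊕ 0xA7 = 0xAC
  0xAC ⊕ 0x1E = 0xB2

B2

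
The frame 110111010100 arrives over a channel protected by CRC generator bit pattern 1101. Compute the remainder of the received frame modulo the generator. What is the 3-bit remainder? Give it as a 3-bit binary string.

Modulo-2 division of 110111010100 by 1101:
  pos 0: 1101 XOR 1101 = 0000
  pos 4: 1101 XOR 1101 = 0000
Remainder = 100 (nonzero — an error is detected).

100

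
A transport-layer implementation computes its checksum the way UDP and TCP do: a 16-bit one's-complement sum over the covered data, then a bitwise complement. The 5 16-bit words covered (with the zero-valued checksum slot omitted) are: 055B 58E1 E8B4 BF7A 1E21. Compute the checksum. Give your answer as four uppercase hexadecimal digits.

DB72

One's-complement addition (fold any carry out of bit 15 back into bit 0):
  0x055B + 0x58E1 = 0x05E3C
  0x5E3C + 0xE8B4 = 0x146F0 → wrap carry → 0x46F1
  0x46F1 + 0xBF7A = 0x1066B → wrap carry → 0x066C
  0x066C + 0x1E21 = 0x0248D
One's-complement sum = 0x248D.
Checksum = ~0x248D & 0xFFFF = 0xDB72.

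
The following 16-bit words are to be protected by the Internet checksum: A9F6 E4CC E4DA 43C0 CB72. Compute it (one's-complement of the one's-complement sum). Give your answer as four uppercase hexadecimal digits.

One's-complement addition (fold any carry out of bit 15 back into bit 0):
  0xA9F6 + 0xE4CC = 0x18EC2 → wrap carry → 0x8EC3
  0x8EC3 + 0xE4DA = 0x1739D → wrap carry → 0x739E
  0x739E + 0x43C0 = 0x0B75E
  0xB75E + 0xCB72 = 0x182D0 → wrap carry → 0x82D1
One's-complement sum = 0x82D1.
Checksum = ~0x82D1 & 0xFFFF = 0x7D2E.

7D2E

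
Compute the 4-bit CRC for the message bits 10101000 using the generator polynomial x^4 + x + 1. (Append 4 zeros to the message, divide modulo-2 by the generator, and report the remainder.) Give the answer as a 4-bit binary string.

Append 4 zeros: 101010000000. Divide by 10011 (XOR where the leading bit is 1):
  pos 0: 10101 XOR 10011 = 00110
  pos 2: 11000 XOR 10011 = 01011
  pos 3: 10110 XOR 10011 = 00101
  pos 5: 10100 XOR 10011 = 00111
  pos 7: 11100 XOR 10011 = 01111
Remainder (last 4 bits) = 1111. This is the CRC / FCS.

1111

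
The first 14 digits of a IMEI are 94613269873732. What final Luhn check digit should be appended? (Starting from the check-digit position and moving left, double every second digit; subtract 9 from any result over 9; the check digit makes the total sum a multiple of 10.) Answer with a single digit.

Partial digits right→left: 2 3 7 3 7 8 9 6 2 3 1 6 4 9
Double every second digit counting from the check-digit position (so the 1st, 3rd, 5th, ... of the partial from the right).
  doubled (with −9 where >9): 4 5 5 9 4 2 8 → sum 37
  kept as-is: 3 3 8 6 3 6 9 → sum 38
Total = 37 + 38 = 75.
Check digit = (10 − (75 mod 10)) mod 10 = 5.

5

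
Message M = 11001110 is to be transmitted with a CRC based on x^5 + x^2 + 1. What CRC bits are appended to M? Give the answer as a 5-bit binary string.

Append 5 zeros: 1100111000000. Divide by 100101 (XOR where the leading bit is 1):
  pos 0: 110011 XOR 100101 = 010110
  pos 1: 101101 XOR 100101 = 001000
  pos 3: 100000 XOR 100101 = 000101
  pos 6: 101000 XOR 100101 = 001101
Remainder (last 5 bits) = 11010. This is the CRC / FCS.

11010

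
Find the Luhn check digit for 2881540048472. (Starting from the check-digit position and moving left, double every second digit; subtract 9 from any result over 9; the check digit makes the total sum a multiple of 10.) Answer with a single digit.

Partial digits right→left: 2 7 4 8 4 0 0 4 5 1 8 8 2
Double every second digit counting from the check-digit position (so the 1st, 3rd, 5th, ... of the partial from the right).
  doubled (with −9 where >9): 4 8 8 0 1 7 4 → sum 32
  kept as-is: 7 8 0 4 1 8 → sum 28
Total = 32 + 28 = 60.
Check digit = (10 − (60 mod 10)) mod 10 = 0.

0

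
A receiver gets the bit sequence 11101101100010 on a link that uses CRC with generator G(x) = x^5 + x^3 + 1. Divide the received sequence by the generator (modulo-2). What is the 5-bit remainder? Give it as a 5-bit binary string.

11010

Modulo-2 division of 11101101100010 by 101001:
  pos 0: 111011 XOR 101001 = 010010
  pos 1: 100100 XOR 101001 = 001101
  pos 3: 110111 XOR 101001 = 011110
  pos 4: 111100 XOR 101001 = 010101
  pos 5: 101010 XOR 101001 = 000011
Remainder = 11010 (nonzero — an error is detected).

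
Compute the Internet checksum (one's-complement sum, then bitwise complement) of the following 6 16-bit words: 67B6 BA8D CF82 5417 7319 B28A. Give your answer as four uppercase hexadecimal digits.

One's-complement addition (fold any carry out of bit 15 back into bit 0):
  0x67B6 + 0xBA8D = 0x12243 → wrap carry → 0x2244
  0x2244 + 0xCF82 = 0x0F1C6
  0xF1C6 + 0x5417 = 0x145DD → wrap carry → 0x45DE
  0x45DE + 0x7319 = 0x0B8F7
  0xB8F7 + 0xB28A = 0x16B81 → wrap carry → 0x6B82
One's-complement sum = 0x6B82.
Checksum = ~0x6B82 & 0xFFFF = 0x947D.

947D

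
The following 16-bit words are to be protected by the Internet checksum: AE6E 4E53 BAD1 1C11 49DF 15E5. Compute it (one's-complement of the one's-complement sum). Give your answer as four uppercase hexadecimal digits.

One's-complement addition (fold any carry out of bit 15 back into bit 0):
  0xAE6E + 0x4E53 = 0x0FCC1
  0xFCC1 + 0xBAD1 = 0x1B792 → wrap carry → 0xB793
  0xB793 + 0x1C11 = 0x0D3A4
  0xD3A4 + 0x49DF = 0x11D83 → wrap carry → 0x1D84
  0x1D84 + 0x15E5 = 0x03369
One's-complement sum = 0x3369.
Checksum = ~0x3369 & 0xFFFF = 0xCC96.

CC96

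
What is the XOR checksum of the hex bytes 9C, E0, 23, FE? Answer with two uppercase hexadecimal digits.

XOR the bytes together:
  start with 0x9C
  0x9C ⊕ 0xE0 = 0x7C
  0x7C ⊕ 0x23 = 0x5F
  0x5F ⊕ 0xFE = 0xA1

A1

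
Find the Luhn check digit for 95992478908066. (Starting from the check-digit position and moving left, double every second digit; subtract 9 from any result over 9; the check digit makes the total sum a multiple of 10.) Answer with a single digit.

2

Partial digits right→left: 6 6 0 8 0 9 8 7 4 2 9 9 5 9
Double every second digit counting from the check-digit position (so the 1st, 3rd, 5th, ... of the partial from the right).
  doubled (with −9 where >9): 3 0 0 7 8 9 1 → sum 28
  kept as-is: 6 8 9 7 2 9 9 → sum 50
Total = 28 + 50 = 78.
Check digit = (10 − (78 mod 10)) mod 10 = 2.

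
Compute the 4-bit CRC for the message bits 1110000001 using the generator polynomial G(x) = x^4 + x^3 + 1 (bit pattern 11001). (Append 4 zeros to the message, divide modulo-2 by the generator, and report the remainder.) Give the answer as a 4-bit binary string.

Append 4 zeros: 11100000010000. Divide by 11001 (XOR where the leading bit is 1):
  pos 0: 11100 XOR 11001 = 00101
  pos 2: 10100 XOR 11001 = 01101
  pos 3: 11010 XOR 11001 = 00011
  pos 6: 11010 XOR 11001 = 00011
  pos 9: 11000 XOR 11001 = 00001
Remainder (last 4 bits) = 0001. This is the CRC / FCS.

0001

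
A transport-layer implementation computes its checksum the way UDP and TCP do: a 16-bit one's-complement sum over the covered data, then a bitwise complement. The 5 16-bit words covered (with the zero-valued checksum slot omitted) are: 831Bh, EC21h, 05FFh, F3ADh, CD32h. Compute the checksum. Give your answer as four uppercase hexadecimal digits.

C9E2

One's-complement addition (fold any carry out of bit 15 back into bit 0):
  0x831B + 0xEC21 = 0x16F3C → wrap carry → 0x6F3D
  0x6F3D + 0x05FF = 0x0753C
  0x753C + 0xF3AD = 0x168E9 → wrap carry → 0x68EA
  0x68EA + 0xCD32 = 0x1361C → wrap carry → 0x361D
One's-complement sum = 0x361D.
Checksum = ~0x361D & 0xFFFF = 0xC9E2.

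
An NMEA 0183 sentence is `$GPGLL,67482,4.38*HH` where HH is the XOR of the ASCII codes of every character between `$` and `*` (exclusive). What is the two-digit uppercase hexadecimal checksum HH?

XOR the ASCII codes of the payload characters:
  'G' = 0x47 → acc = 0x47
  'P' = 0x50 → acc = 0x17
  'G' = 0x47 → acc = 0x50
  'L' = 0x4C → acc = 0x1C
  'L' = 0x4C → acc = 0x50
  ',' = 0x2C → acc = 0x7C
  '6' = 0x36 → acc = 0x4A
  '7' = 0x37 → acc = 0x7D
  '4' = 0x34 → acc = 0x49
  '8' = 0x38 → acc = 0x71
  '2' = 0x32 → acc = 0x43
  ',' = 0x2C → acc = 0x6F
  '4' = 0x34 → acc = 0x5B
  '.' = 0x2E → acc = 0x75
  '3' = 0x33 → acc = 0x46
  '8' = 0x38 → acc = 0x7E
Checksum = 0x7E.

7E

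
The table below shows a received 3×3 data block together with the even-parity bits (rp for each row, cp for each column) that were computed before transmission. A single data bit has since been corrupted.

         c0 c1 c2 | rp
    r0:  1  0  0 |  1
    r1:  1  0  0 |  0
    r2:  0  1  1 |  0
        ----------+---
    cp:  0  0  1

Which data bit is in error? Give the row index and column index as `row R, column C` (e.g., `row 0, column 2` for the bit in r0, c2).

Recompute each row's even parity and compare to rp:
  r0: data parity 1, sent rp 1 → ok
  r1: data parity 1, sent rp 0 → mismatch
  r2: data parity 0, sent rp 0 → ok
Recompute each column's even parity and compare to cp:
  c0: data parity 0, sent cp 0 → ok
  c1: data parity 1, sent cp 0 → mismatch
  c2: data parity 1, sent cp 1 → ok
Exactly one row (r1) and one column (c1) fail → the flipped bit is at their intersection.

row 1, column 1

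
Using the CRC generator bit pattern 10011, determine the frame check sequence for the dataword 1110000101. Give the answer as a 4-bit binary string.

0011

Append 4 zeros: 11100001010000. Divide by 10011 (XOR where the leading bit is 1):
  pos 0: 11100 XOR 10011 = 01111
  pos 1: 11110 XOR 10011 = 01101
  pos 2: 11010 XOR 10011 = 01001
  pos 3: 10011 XOR 10011 = 00000
  pos 9: 10000 XOR 10011 = 00011
Remainder (last 4 bits) = 0011. This is the CRC / FCS.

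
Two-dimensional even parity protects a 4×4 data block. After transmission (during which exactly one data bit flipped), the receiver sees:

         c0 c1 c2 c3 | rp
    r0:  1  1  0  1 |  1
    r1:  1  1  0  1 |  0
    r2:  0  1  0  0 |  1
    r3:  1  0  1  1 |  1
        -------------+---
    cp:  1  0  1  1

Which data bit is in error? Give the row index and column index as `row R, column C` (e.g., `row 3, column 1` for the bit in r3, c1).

row 1, column 1

Recompute each row's even parity and compare to rp:
  r0: data parity 1, sent rp 1 → ok
  r1: data parity 1, sent rp 0 → mismatch
  r2: data parity 1, sent rp 1 → ok
  r3: data parity 1, sent rp 1 → ok
Recompute each column's even parity and compare to cp:
  c0: data parity 1, sent cp 1 → ok
  c1: data parity 1, sent cp 0 → mismatch
  c2: data parity 1, sent cp 1 → ok
  c3: data parity 1, sent cp 1 → ok
Exactly one row (r1) and one column (c1) fail → the flipped bit is at their intersection.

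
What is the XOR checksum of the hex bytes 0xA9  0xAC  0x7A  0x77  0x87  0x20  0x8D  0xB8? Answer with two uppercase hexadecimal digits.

9A

XOR the bytes together:
  start with 0xA9
  0xA9 ⊕ 0xAC = 0x05
  0x05 ⊕ 0x7A = 0x7F
  0x7F ⊕ 0x77 = 0x08
  0x08 ⊕ 0x87 = 0x8F
  0x8F ⊕ 0x20 = 0xAF
  0xAF ⊕ 0x8D = 0x22
  0x22 ⊕ 0xB8 = 0x9A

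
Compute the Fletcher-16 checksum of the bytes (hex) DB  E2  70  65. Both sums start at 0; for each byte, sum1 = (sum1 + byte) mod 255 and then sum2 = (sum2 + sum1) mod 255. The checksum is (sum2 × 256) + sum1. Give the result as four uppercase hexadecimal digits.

5E94

Running sums (mod 255):
  after byte 0 (DB): sum1=219, sum2=219
  after byte 1 (E2): sum1=190, sum2=154
  after byte 2 (70): sum1=47, sum2=201
  after byte 3 (65): sum1=148, sum2=94
Checksum = sum2·256 + sum1 = 94·256 + 148 = 24212 = 0x5E94.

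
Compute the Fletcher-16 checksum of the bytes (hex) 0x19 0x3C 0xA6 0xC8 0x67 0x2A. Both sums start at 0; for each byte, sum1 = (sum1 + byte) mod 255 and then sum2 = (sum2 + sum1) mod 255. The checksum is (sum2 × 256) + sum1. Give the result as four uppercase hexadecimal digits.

B156

Running sums (mod 255):
  after byte 0 (0x19): sum1=25, sum2=25
  after byte 1 (0x3C): sum1=85, sum2=110
  after byte 2 (0xA6): sum1=251, sum2=106
  after byte 3 (0xC8): sum1=196, sum2=47
  after byte 4 (0x67): sum1=44, sum2=91
  after byte 5 (0x2A): sum1=86, sum2=177
Checksum = sum2·256 + sum1 = 177·256 + 86 = 45398 = 0xB156.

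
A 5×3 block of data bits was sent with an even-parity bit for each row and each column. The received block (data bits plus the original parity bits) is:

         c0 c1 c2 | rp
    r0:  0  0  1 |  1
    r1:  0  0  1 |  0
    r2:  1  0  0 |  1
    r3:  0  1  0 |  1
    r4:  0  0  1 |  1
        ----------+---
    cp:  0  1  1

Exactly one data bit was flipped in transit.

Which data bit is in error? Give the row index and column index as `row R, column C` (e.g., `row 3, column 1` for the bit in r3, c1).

Recompute each row's even parity and compare to rp:
  r0: data parity 1, sent rp 1 → ok
  r1: data parity 1, sent rp 0 → mismatch
  r2: data parity 1, sent rp 1 → ok
  r3: data parity 1, sent rp 1 → ok
  r4: data parity 1, sent rp 1 → ok
Recompute each column's even parity and compare to cp:
  c0: data parity 1, sent cp 0 → mismatch
  c1: data parity 1, sent cp 1 → ok
  c2: data parity 1, sent cp 1 → ok
Exactly one row (r1) and one column (c0) fail → the flipped bit is at their intersection.

row 1, column 0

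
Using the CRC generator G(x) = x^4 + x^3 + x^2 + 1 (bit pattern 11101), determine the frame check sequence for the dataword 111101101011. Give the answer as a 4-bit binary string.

Append 4 zeros: 1111011010110000. Divide by 11101 (XOR where the leading bit is 1):
  pos 0: 11110 XOR 11101 = 00011
  pos 3: 11110 XOR 11101 = 00011
  pos 6: 11101 XOR 11101 = 00000
  pos 11: 10000 XOR 11101 = 01101
Remainder (last 4 bits) = 1101. This is the CRC / FCS.

1101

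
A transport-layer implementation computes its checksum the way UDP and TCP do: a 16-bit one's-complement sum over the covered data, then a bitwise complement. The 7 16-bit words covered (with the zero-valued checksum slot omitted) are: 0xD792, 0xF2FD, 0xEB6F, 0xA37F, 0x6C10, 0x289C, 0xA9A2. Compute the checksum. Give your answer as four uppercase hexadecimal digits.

6830

One's-complement addition (fold any carry out of bit 15 back into bit 0):
  0xD792 + 0xF2FD = 0x1CA8F → wrap carry → 0xCA90
  0xCA90 + 0xEB6F = 0x1B5FF → wrap carry → 0xB600
  0xB600 + 0xA37F = 0x1597F → wrap carry → 0x5980
  0x5980 + 0x6C10 = 0x0C590
  0xC590 + 0x289C = 0x0EE2C
  0xEE2C + 0xA9A2 = 0x197CE → wrap carry → 0x97CF
One's-complement sum = 0x97CF.
Checksum = ~0x97CF & 0xFFFF = 0x6830.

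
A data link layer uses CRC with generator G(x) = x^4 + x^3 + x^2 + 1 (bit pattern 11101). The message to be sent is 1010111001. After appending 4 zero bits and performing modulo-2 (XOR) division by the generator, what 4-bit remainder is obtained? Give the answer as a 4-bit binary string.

Append 4 zeros: 10101110010000. Divide by 11101 (XOR where the leading bit is 1):
  pos 0: 10101 XOR 11101 = 01000
  pos 1: 10001 XOR 11101 = 01100
  pos 2: 11001 XOR 11101 = 00100
  pos 4: 10000 XOR 11101 = 01101
  pos 5: 11011 XOR 11101 = 00110
  pos 7: 11000 XOR 11101 = 00101
  pos 9: 10100 XOR 11101 = 01001
Remainder (last 4 bits) = 1001. This is the CRC / FCS.

1001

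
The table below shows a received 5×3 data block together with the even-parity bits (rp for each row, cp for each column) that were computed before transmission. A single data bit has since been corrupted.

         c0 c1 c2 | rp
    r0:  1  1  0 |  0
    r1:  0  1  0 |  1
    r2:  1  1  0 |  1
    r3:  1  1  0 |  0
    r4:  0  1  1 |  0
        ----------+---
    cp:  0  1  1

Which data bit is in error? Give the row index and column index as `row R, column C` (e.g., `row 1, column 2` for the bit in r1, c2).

Recompute each row's even parity and compare to rp:
  r0: data parity 0, sent rp 0 → ok
  r1: data parity 1, sent rp 1 → ok
  r2: data parity 0, sent rp 1 → mismatch
  r3: data parity 0, sent rp 0 → ok
  r4: data parity 0, sent rp 0 → ok
Recompute each column's even parity and compare to cp:
  c0: data parity 1, sent cp 0 → mismatch
  c1: data parity 1, sent cp 1 → ok
  c2: data parity 1, sent cp 1 → ok
Exactly one row (r2) and one column (c0) fail → the flipped bit is at their intersection.

row 2, column 0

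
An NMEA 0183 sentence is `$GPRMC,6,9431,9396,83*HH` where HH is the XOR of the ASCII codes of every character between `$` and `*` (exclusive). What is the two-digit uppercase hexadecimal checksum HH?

7C

XOR the ASCII codes of the payload characters:
  'G' = 0x47 → acc = 0x47
  'P' = 0x50 → acc = 0x17
  'R' = 0x52 → acc = 0x45
  'M' = 0x4D → acc = 0x08
  'C' = 0x43 → acc = 0x4B
  ',' = 0x2C → acc = 0x67
  '6' = 0x36 → acc = 0x51
  ',' = 0x2C → acc = 0x7D
  '9' = 0x39 → acc = 0x44
  '4' = 0x34 → acc = 0x70
  '3' = 0x33 → acc = 0x43
  '1' = 0x31 → acc = 0x72
  ',' = 0x2C → acc = 0x5E
  '9' = 0x39 → acc = 0x67
  '3' = 0x33 → acc = 0x54
  '9' = 0x39 → acc = 0x6D
  '6' = 0x36 → acc = 0x5B
  ',' = 0x2C → acc = 0x77
  '8' = 0x38 → acc = 0x4F
  '3' = 0x33 → acc = 0x7C
Checksum = 0x7C.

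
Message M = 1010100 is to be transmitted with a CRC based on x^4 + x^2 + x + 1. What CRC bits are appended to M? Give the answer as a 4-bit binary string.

0001

Append 4 zeros: 10101000000. Divide by 10111 (XOR where the leading bit is 1):
  pos 0: 10101 XOR 10111 = 00010
  pos 3: 10000 XOR 10111 = 00111
  pos 5: 11100 XOR 10111 = 01011
  pos 6: 10110 XOR 10111 = 00001
Remainder (last 4 bits) = 0001. This is the CRC / FCS.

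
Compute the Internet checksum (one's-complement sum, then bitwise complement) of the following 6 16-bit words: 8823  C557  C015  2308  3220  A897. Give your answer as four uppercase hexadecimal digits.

One's-complement addition (fold any carry out of bit 15 back into bit 0):
  0x8823 + 0xC557 = 0x14D7A → wrap carry → 0x4D7B
  0x4D7B + 0xC015 = 0x10D90 → wrap carry → 0x0D91
  0x0D91 + 0x2308 = 0x03099
  0x3099 + 0x3220 = 0x062B9
  0x62B9 + 0xA897 = 0x10B50 → wrap carry → 0x0B51
One's-complement sum = 0x0B51.
Checksum = ~0x0B51 & 0xFFFF = 0xF4AE.

F4AE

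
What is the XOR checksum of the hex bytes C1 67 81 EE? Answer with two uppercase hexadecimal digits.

XOR the bytes together:
  start with 0xC1
  0xC1 ⊕ 0x67 = 0xA6
  0xA6 ⊕ 0x81 = 0x27
  0x27 ⊕ 0xEE = 0xC9

C9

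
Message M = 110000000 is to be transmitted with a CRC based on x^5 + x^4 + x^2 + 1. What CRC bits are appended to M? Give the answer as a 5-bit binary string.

Append 5 zeros: 11000000000000. Divide by 110101 (XOR where the leading bit is 1):
  pos 0: 110000 XOR 110101 = 000101
  pos 3: 101000 XOR 110101 = 011101
  pos 4: 111010 XOR 110101 = 001111
  pos 6: 111100 XOR 110101 = 001001
  pos 8: 100100 XOR 110101 = 010001
Remainder (last 5 bits) = 10001. This is the CRC / FCS.

10001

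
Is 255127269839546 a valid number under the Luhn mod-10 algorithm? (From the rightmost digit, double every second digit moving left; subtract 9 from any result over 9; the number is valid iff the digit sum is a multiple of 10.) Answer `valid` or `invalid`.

invalid

From the right, keep odd positions and double even positions (subtract 9 from any doubled value over 9):
  doubled (positions 2,4,...): 8 9 7 3 5 2 1 → sum 35
  kept (positions 1,3,...): 6 5 3 9 2 2 5 2 → sum 34
Total = 69.
69 mod 10 = 9, so the number is invalid.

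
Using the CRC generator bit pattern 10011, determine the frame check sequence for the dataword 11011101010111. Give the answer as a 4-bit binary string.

Append 4 zeros: 110111010101110000. Divide by 10011 (XOR where the leading bit is 1):
  pos 0: 11011 XOR 10011 = 01000
  pos 1: 10001 XOR 10011 = 00010
  pos 4: 10010 XOR 10011 = 00001
  pos 8: 11011 XOR 10011 = 01000
  pos 9: 10001 XOR 10011 = 00010
  pos 12: 10000 XOR 10011 = 00011
Remainder (last 4 bits) = 0110. This is the CRC / FCS.

0110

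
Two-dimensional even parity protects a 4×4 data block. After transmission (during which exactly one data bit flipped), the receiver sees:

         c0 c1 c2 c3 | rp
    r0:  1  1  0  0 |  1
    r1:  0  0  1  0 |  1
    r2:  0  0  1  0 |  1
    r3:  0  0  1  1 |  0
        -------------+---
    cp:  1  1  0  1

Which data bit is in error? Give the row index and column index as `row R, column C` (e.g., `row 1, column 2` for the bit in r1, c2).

row 0, column 2

Recompute each row's even parity and compare to rp:
  r0: data parity 0, sent rp 1 → mismatch
  r1: data parity 1, sent rp 1 → ok
  r2: data parity 1, sent rp 1 → ok
  r3: data parity 0, sent rp 0 → ok
Recompute each column's even parity and compare to cp:
  c0: data parity 1, sent cp 1 → ok
  c1: data parity 1, sent cp 1 → ok
  c2: data parity 1, sent cp 0 → mismatch
  c3: data parity 1, sent cp 1 → ok
Exactly one row (r0) and one column (c2) fail → the flipped bit is at their intersection.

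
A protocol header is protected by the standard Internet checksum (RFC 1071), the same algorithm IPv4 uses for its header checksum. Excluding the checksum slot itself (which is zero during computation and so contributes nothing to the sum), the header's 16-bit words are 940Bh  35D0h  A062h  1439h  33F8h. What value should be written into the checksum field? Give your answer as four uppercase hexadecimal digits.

4D90

One's-complement addition (fold any carry out of bit 15 back into bit 0):
  0x940B + 0x35D0 = 0x0C9DB
  0xC9DB + 0xA062 = 0x16A3D → wrap carry → 0x6A3E
  0x6A3E + 0x1439 = 0x07E77
  0x7E77 + 0x33F8 = 0x0B26F
One's-complement sum = 0xB26F.
Checksum = ~0xB26F & 0xFFFF = 0x4D90.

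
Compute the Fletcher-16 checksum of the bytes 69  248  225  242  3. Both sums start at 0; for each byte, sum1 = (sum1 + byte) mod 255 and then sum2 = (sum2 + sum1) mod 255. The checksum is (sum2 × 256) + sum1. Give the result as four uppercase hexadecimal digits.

CC16

Running sums (mod 255):
  after byte 0 (69): sum1=69, sum2=69
  after byte 1 (248): sum1=62, sum2=131
  after byte 2 (225): sum1=32, sum2=163
  after byte 3 (242): sum1=19, sum2=182
  after byte 4 (3): sum1=22, sum2=204
Checksum = sum2·256 + sum1 = 204·256 + 22 = 52246 = 0xCC16.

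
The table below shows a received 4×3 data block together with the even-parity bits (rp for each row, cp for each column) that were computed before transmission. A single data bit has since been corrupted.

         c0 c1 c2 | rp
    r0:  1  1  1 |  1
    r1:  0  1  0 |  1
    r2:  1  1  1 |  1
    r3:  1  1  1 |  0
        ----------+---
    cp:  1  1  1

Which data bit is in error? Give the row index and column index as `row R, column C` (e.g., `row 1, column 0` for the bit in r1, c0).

row 3, column 1

Recompute each row's even parity and compare to rp:
  r0: data parity 1, sent rp 1 → ok
  r1: data parity 1, sent rp 1 → ok
  r2: data parity 1, sent rp 1 → ok
  r3: data parity 1, sent rp 0 → mismatch
Recompute each column's even parity and compare to cp:
  c0: data parity 1, sent cp 1 → ok
  c1: data parity 0, sent cp 1 → mismatch
  c2: data parity 1, sent cp 1 → ok
Exactly one row (r3) and one column (c1) fail → the flipped bit is at their intersection.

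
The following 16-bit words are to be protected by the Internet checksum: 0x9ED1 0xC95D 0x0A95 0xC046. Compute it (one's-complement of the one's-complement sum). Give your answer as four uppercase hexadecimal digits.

One's-complement addition (fold any carry out of bit 15 back into bit 0):
  0x9ED1 + 0xC95D = 0x1682E → wrap carry → 0x682F
  0x682F + 0x0A95 = 0x072C4
  0x72C4 + 0xC046 = 0x1330A → wrap carry → 0x330B
One's-complement sum = 0x330B.
Checksum = ~0x330B & 0xFFFF = 0xCCF4.

CCF4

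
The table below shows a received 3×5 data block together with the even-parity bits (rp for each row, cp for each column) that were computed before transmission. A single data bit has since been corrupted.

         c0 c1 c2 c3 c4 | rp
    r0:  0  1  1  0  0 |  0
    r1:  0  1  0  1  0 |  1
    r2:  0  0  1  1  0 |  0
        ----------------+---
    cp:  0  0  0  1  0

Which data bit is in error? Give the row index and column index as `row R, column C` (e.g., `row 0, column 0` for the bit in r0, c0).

Recompute each row's even parity and compare to rp:
  r0: data parity 0, sent rp 0 → ok
  r1: data parity 0, sent rp 1 → mismatch
  r2: data parity 0, sent rp 0 → ok
Recompute each column's even parity and compare to cp:
  c0: data parity 0, sent cp 0 → ok
  c1: data parity 0, sent cp 0 → ok
  c2: data parity 0, sent cp 0 → ok
  c3: data parity 0, sent cp 1 → mismatch
  c4: data parity 0, sent cp 0 → ok
Exactly one row (r1) and one column (c3) fail → the flipped bit is at their intersection.

row 1, column 3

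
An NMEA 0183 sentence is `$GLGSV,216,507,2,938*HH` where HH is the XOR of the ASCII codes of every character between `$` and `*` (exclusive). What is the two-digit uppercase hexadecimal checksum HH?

4E

XOR the ASCII codes of the payload characters:
  'G' = 0x47 → acc = 0x47
  'L' = 0x4C → acc = 0x0B
  'G' = 0x47 → acc = 0x4C
  'S' = 0x53 → acc = 0x1F
  'V' = 0x56 → acc = 0x49
  ',' = 0x2C → acc = 0x65
  '2' = 0x32 → acc = 0x57
  '1' = 0x31 → acc = 0x66
  '6' = 0x36 → acc = 0x50
  ',' = 0x2C → acc = 0x7C
  '5' = 0x35 → acc = 0x49
  '0' = 0x30 → acc = 0x79
  '7' = 0x37 → acc = 0x4E
  ',' = 0x2C → acc = 0x62
  '2' = 0x32 → acc = 0x50
  ',' = 0x2C → acc = 0x7C
  '9' = 0x39 → acc = 0x45
  '3' = 0x33 → acc = 0x76
  '8' = 0x38 → acc = 0x4E
Checksum = 0x4E.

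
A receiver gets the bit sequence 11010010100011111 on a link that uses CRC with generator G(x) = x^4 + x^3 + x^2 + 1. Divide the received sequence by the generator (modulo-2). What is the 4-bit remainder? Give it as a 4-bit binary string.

Modulo-2 division of 11010010100011111 by 11101:
  pos 0: 11010 XOR 11101 = 00111
  pos 2: 11101 XOR 11101 = 00000
  pos 8: 10001 XOR 11101 = 01100
  pos 9: 11001 XOR 11101 = 00100
  pos 11: 10011 XOR 11101 = 01110
  pos 12: 11101 XOR 11101 = 00000
Remainder = 0000 (zero — the frame passes the CRC check).

0000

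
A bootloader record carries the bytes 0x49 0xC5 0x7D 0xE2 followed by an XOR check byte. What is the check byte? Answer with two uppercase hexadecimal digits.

XOR the bytes together:
  start with 0x49
  0x49 ⊕ 0xC5 = 0x8C
  0x8C ⊕ 0x7D = 0xF1
  0xF1 ⊕ 0xE2 = 0x13

13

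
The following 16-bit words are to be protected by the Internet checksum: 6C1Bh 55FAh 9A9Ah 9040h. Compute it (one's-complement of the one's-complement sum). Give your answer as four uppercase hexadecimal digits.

130F

One's-complement addition (fold any carry out of bit 15 back into bit 0):
  0x6C1B + 0x55FA = 0x0C215
  0xC215 + 0x9A9A = 0x15CAF → wrap carry → 0x5CB0
  0x5CB0 + 0x9040 = 0x0ECF0
One's-complement sum = 0xECF0.
Checksum = ~0xECF0 & 0xFFFF = 0x130F.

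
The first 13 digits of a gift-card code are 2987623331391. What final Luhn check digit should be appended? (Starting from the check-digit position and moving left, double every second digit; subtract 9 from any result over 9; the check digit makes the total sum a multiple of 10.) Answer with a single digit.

5

Partial digits right→left: 1 9 3 1 3 3 3 2 6 7 8 9 2
Double every second digit counting from the check-digit position (so the 1st, 3rd, 5th, ... of the partial from the right).
  doubled (with −9 where >9): 2 6 6 6 3 7 4 → sum 34
  kept as-is: 9 1 3 2 7 9 → sum 31
Total = 34 + 31 = 65.
Check digit = (10 − (65 mod 10)) mod 10 = 5.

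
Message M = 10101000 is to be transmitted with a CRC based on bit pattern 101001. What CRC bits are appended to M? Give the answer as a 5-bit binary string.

Append 5 zeros: 1010100000000. Divide by 101001 (XOR where the leading bit is 1):
  pos 0: 101010 XOR 101001 = 000011
  pos 4: 110000 XOR 101001 = 011001
  pos 5: 110010 XOR 101001 = 011011
  pos 6: 110110 XOR 101001 = 011111
  pos 7: 111110 XOR 101001 = 010111
Remainder (last 5 bits) = 10111. This is the CRC / FCS.

10111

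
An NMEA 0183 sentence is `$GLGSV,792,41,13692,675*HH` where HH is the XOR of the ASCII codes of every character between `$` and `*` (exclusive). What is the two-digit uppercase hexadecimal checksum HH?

7B

XOR the ASCII codes of the payload characters:
  'G' = 0x47 → acc = 0x47
  'L' = 0x4C → acc = 0x0B
  'G' = 0x47 → acc = 0x4C
  'S' = 0x53 → acc = 0x1F
  'V' = 0x56 → acc = 0x49
  ',' = 0x2C → acc = 0x65
  '7' = 0x37 → acc = 0x52
  '9' = 0x39 → acc = 0x6B
  '2' = 0x32 → acc = 0x59
  ',' = 0x2C → acc = 0x75
  '4' = 0x34 → acc = 0x41
  '1' = 0x31 → acc = 0x70
  ',' = 0x2C → acc = 0x5C
  '1' = 0x31 → acc = 0x6D
  '3' = 0x33 → acc = 0x5E
  '6' = 0x36 → acc = 0x68
  '9' = 0x39 → acc = 0x51
  '2' = 0x32 → acc = 0x63
  ',' = 0x2C → acc = 0x4F
  '6' = 0x36 → acc = 0x79
  '7' = 0x37 → acc = 0x4E
  '5' = 0x35 → acc = 0x7B
Checksum = 0x7B.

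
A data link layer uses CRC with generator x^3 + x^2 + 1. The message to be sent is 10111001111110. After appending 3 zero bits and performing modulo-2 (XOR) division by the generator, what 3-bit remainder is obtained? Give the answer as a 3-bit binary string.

101

Append 3 zeros: 10111001111110000. Divide by 1101 (XOR where the leading bit is 1):
  pos 0: 1011 XOR 1101 = 0110
  pos 1: 1101 XOR 1101 = 0000
  pos 7: 1111 XOR 1101 = 0010
  pos 9: 1011 XOR 1101 = 0110
  pos 10: 1100 XOR 1101 = 0001
  pos 13: 1000 XOR 1101 = 0101
Remainder (last 3 bits) = 101. This is the CRC / FCS.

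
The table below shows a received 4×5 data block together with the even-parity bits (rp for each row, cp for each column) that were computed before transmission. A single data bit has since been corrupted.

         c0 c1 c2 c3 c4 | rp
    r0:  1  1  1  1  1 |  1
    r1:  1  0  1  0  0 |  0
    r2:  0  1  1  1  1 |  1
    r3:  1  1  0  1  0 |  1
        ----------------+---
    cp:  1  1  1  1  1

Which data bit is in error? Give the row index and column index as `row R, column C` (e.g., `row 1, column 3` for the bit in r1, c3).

row 2, column 4

Recompute each row's even parity and compare to rp:
  r0: data parity 1, sent rp 1 → ok
  r1: data parity 0, sent rp 0 → ok
  r2: data parity 0, sent rp 1 → mismatch
  r3: data parity 1, sent rp 1 → ok
Recompute each column's even parity and compare to cp:
  c0: data parity 1, sent cp 1 → ok
  c1: data parity 1, sent cp 1 → ok
  c2: data parity 1, sent cp 1 → ok
  c3: data parity 1, sent cp 1 → ok
  c4: data parity 0, sent cp 1 → mismatch
Exactly one row (r2) and one column (c4) fail → the flipped bit is at their intersection.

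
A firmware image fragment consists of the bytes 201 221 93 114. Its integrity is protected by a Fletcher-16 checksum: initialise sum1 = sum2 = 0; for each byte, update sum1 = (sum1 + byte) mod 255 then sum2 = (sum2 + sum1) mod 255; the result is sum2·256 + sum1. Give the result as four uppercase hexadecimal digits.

Running sums (mod 255):
  after byte 0 (201): sum1=201, sum2=201
  after byte 1 (221): sum1=167, sum2=113
  after byte 2 (93): sum1=5, sum2=118
  after byte 3 (114): sum1=119, sum2=237
Checksum = sum2·256 + sum1 = 237·256 + 119 = 60791 = 0xED77.

ED77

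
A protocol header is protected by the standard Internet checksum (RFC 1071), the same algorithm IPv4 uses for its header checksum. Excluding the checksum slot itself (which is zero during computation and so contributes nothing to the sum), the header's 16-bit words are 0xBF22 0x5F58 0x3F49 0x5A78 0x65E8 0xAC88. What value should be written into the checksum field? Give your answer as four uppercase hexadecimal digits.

One's-complement addition (fold any carry out of bit 15 back into bit 0):
  0xBF22 + 0x5F58 = 0x11E7A → wrap carry → 0x1E7B
  0x1E7B + 0x3F49 = 0x05DC4
  0x5DC4 + 0x5A78 = 0x0B83C
  0xB83C + 0x65E8 = 0x11E24 → wrap carry → 0x1E25
  0x1E25 + 0xAC88 = 0x0CAAD
One's-complement sum = 0xCAAD.
Checksum = ~0xCAAD & 0xFFFF = 0x3552.

3552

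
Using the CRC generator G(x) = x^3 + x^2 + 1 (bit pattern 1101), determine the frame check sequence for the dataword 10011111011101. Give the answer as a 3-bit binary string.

110

Append 3 zeros: 10011111011101000. Divide by 1101 (XOR where the leading bit is 1):
  pos 0: 1001 XOR 1101 = 0100
  pos 1: 1001 XOR 1101 = 0100
  pos 2: 1001 XOR 1101 = 0100
  pos 3: 1001 XOR 1101 = 0100
  pos 4: 1001 XOR 1101 = 0100
  pos 5: 1000 XOR 1101 = 0101
  pos 6: 1011 XOR 1101 = 0110
  pos 7: 1101 XOR 1101 = 0000
  pos 11: 1010 XOR 1101 = 0111
  pos 12: 1110 XOR 1101 = 0011
Remainder (last 3 bits) = 110. This is the CRC / FCS.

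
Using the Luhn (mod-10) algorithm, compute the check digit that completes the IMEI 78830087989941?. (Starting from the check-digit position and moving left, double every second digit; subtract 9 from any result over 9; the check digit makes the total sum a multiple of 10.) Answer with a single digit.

9

Partial digits right→left: 1 4 9 9 8 9 7 8 0 0 3 8 8 7
Double every second digit counting from the check-digit position (so the 1st, 3rd, 5th, ... of the partial from the right).
  doubled (with −9 where >9): 2 9 7 5 0 6 7 → sum 36
  kept as-is: 4 9 9 8 0 8 7 → sum 45
Total = 36 + 45 = 81.
Check digit = (10 − (81 mod 10)) mod 10 = 9.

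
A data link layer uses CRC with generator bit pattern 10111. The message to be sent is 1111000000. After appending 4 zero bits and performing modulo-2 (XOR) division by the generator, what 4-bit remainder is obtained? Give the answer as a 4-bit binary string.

Append 4 zeros: 11110000000000. Divide by 10111 (XOR where the leading bit is 1):
  pos 0: 11110 XOR 10111 = 01001
  pos 1: 10010 XOR 10111 = 00101
  pos 3: 10100 XOR 10111 = 00011
  pos 6: 11000 XOR 10111 = 01111
  pos 7: 11110 XOR 10111 = 01001
  pos 8: 10010 XOR 10111 = 00101
Remainder (last 4 bits) = 1010. This is the CRC / FCS.

1010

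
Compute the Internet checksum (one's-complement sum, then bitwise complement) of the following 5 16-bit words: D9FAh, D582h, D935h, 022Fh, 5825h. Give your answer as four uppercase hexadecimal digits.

One's-complement addition (fold any carry out of bit 15 back into bit 0):
  0xD9FA + 0xD582 = 0x1AF7C → wrap carry → 0xAF7D
  0xAF7D + 0xD935 = 0x188B2 → wrap carry → 0x88B3
  0x88B3 + 0x022F = 0x08AE2
  0x8AE2 + 0x5825 = 0x0E307
One's-complement sum = 0xE307.
Checksum = ~0xE307 & 0xFFFF = 0x1CF8.

1CF8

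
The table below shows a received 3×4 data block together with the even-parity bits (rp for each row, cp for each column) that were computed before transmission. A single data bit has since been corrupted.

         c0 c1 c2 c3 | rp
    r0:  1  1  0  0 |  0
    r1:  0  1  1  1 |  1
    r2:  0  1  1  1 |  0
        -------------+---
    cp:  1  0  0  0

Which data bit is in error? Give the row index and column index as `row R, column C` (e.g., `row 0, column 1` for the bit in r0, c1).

row 2, column 1

Recompute each row's even parity and compare to rp:
  r0: data parity 0, sent rp 0 → ok
  r1: data parity 1, sent rp 1 → ok
  r2: data parity 1, sent rp 0 → mismatch
Recompute each column's even parity and compare to cp:
  c0: data parity 1, sent cp 1 → ok
  c1: data parity 1, sent cp 0 → mismatch
  c2: data parity 0, sent cp 0 → ok
  c3: data parity 0, sent cp 0 → ok
Exactly one row (r2) and one column (c1) fail → the flipped bit is at their intersection.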